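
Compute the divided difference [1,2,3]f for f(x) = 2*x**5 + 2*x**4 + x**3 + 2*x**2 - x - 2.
238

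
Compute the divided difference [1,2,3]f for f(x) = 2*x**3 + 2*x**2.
14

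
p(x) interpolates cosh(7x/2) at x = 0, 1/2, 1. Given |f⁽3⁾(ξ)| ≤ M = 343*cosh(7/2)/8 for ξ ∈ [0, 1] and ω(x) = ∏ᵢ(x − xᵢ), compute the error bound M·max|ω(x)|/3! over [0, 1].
343*sqrt(3)*cosh(7/2)/1728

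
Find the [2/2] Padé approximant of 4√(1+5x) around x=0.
(125*x**2/4 + 25*x + 4)/(25*x**2/16 + 15*x/4 + 1)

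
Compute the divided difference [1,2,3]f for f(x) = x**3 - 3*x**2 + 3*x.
3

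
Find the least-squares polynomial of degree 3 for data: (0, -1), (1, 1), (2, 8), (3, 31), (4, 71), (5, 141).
-62/63 + (28/27)x + (-29/63)x² + (32/27)x³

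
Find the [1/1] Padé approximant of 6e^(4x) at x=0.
(12*x + 6)/(1 - 2*x)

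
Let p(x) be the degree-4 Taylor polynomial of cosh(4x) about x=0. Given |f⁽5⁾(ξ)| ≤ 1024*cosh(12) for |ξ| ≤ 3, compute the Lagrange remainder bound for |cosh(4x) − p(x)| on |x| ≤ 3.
10368*cosh(12)/5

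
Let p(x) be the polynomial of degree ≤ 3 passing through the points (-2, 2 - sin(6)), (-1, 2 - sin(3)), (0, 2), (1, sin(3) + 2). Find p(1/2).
-sin(6)/16 + 5*sin(3)/8 + 2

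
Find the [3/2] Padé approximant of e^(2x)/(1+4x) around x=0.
(706*x**3/1965 + 669*x**2/655 + 198*x/131 + 1)/(-1281*x**2/655 + 460*x/131 + 1)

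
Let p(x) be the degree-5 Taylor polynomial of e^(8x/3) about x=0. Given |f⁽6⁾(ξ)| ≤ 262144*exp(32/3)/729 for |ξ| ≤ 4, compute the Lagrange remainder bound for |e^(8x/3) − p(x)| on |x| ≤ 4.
67108864*exp(32/3)/32805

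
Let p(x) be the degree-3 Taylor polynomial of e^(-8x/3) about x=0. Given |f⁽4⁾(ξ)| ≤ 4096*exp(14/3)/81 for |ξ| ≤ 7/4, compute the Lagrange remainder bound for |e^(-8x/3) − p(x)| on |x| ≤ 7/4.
4802*exp(14/3)/243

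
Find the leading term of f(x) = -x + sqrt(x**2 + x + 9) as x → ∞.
1/2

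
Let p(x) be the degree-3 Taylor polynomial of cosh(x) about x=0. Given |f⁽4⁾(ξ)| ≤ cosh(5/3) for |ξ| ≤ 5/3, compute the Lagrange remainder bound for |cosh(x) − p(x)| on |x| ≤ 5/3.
625*cosh(5/3)/1944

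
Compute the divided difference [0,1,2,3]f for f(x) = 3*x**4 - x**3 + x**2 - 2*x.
17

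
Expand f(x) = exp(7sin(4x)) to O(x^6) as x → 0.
1 + 28*x + 392*x**2 + 3584*x**3 + 23520*x**4 + 1713152*x**5/15 + O(x**6)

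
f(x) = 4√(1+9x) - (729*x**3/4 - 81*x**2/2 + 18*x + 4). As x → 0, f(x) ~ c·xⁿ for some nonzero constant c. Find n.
4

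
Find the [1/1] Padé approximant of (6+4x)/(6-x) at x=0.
(2*x/3 + 1)/(1 - x/6)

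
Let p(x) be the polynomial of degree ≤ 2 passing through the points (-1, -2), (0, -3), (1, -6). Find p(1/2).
-17/4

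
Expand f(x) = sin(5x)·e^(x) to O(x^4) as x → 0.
5*x + 5*x**2 - 55*x**3/3 + O(x**4)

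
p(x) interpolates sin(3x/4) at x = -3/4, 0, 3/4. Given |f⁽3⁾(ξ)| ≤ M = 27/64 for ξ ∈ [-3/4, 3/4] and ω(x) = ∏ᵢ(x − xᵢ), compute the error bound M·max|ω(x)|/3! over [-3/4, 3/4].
27*sqrt(3)/4096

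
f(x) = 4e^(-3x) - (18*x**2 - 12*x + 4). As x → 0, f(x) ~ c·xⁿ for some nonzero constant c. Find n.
3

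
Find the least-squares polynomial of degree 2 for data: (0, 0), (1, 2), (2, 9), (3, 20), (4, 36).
-1/35 + (-1/7)x + (16/7)x²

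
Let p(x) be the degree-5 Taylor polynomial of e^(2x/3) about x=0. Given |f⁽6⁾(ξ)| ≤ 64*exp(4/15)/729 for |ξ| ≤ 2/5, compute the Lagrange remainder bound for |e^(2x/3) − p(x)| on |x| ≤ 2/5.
256*exp(4/15)/512578125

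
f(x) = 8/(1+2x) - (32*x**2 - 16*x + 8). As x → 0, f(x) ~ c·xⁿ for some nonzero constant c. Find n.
3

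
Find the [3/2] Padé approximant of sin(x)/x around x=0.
(1 - 7*x**2/60)/(x**2/20 + 1)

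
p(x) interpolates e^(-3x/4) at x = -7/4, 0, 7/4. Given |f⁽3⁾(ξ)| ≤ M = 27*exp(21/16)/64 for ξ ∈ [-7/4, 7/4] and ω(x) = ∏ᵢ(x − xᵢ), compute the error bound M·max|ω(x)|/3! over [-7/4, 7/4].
343*sqrt(3)*exp(21/16)/4096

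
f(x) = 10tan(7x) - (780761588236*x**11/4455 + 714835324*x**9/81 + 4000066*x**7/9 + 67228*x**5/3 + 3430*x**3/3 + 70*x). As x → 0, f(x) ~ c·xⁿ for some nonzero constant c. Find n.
13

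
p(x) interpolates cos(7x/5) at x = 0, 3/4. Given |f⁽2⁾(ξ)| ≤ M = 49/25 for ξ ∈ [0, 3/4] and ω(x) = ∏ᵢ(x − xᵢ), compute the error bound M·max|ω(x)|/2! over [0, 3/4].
441/3200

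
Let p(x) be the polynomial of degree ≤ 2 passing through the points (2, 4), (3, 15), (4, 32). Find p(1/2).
-5/4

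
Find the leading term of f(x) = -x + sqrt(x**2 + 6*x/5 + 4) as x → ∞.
3/5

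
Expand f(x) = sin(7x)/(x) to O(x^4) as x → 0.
7 - 343*x**2/6 + O(x**4)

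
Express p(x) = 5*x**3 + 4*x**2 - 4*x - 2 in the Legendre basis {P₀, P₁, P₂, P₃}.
(-2/3)P₀ - P₁ + (8/3)P₂ + (2)P₃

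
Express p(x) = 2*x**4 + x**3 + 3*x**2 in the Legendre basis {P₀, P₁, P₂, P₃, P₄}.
(7/5)P₀ + (3/5)P₁ + (22/7)P₂ + (2/5)P₃ + (16/35)P₄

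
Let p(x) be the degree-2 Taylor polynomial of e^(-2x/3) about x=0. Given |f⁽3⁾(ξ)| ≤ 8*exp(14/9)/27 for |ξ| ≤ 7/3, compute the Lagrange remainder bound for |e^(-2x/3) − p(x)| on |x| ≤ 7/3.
1372*exp(14/9)/2187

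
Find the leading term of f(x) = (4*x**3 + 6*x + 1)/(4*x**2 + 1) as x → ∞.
x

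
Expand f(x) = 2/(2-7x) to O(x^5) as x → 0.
1 + 7*x/2 + 49*x**2/4 + 343*x**3/8 + 2401*x**4/16 + O(x**5)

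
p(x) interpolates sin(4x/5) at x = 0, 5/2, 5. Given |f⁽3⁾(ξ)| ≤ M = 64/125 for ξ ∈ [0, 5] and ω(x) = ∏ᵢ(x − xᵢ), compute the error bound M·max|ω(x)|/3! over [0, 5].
8*sqrt(3)/27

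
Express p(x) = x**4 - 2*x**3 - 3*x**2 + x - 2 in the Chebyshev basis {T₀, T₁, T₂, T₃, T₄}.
(-25/8)T₀ + (-1/2)T₁ - T₂ + (-1/2)T₃ + (1/8)T₄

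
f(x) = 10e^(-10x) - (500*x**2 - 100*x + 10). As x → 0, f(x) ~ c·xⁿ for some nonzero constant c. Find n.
3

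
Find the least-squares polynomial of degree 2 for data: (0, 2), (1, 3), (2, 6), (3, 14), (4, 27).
82/35 + (-153/70)x + (29/14)x²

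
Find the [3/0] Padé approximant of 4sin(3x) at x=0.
-18*x**3 + 12*x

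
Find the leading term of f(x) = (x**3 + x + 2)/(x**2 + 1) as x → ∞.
x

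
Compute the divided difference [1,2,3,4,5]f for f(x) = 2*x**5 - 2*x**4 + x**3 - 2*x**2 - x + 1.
28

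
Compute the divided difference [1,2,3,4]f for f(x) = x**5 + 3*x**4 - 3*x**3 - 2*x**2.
92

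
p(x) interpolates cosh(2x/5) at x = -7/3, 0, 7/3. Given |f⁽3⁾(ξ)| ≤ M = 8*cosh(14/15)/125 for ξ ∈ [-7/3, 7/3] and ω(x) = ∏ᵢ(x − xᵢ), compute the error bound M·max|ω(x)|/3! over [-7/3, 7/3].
2744*sqrt(3)*cosh(14/15)/91125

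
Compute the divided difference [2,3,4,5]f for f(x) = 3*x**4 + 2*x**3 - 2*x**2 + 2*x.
44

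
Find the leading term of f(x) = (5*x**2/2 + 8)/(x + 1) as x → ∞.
5*x/2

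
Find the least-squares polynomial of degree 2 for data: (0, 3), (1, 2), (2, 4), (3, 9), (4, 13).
93/35 + (-71/70)x + (13/14)x²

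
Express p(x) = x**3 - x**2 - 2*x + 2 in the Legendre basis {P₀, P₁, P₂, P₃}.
(5/3)P₀ + (-7/5)P₁ + (-2/3)P₂ + (2/5)P₃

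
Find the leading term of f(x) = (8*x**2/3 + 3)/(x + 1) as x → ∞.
8*x/3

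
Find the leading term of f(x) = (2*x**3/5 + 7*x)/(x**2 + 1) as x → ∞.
2*x/5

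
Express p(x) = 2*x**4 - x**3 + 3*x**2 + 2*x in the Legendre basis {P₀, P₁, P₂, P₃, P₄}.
(7/5)P₀ + (7/5)P₁ + (22/7)P₂ + (-2/5)P₃ + (16/35)P₄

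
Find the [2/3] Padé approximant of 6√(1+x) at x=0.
(21*x**2/8 + 42*x/5 + 6)/(-x**3/160 + 9*x**2/80 + 9*x/10 + 1)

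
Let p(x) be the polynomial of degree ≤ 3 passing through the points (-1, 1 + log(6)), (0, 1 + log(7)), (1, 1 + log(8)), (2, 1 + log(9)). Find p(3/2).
1 + log(4*2**(7/8)*21**(11/16)/7)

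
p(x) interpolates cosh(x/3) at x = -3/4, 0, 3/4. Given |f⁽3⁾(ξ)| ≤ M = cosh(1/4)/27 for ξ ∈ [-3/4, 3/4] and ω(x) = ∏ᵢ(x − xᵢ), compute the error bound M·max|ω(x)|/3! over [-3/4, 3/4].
sqrt(3)*cosh(1/4)/1728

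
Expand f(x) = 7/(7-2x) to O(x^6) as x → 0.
1 + 2*x/7 + 4*x**2/49 + 8*x**3/343 + 16*x**4/2401 + 32*x**5/16807 + O(x**6)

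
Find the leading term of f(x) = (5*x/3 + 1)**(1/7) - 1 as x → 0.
5*x/21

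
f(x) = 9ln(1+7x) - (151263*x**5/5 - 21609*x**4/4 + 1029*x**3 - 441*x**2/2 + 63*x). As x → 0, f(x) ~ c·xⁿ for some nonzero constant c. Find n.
6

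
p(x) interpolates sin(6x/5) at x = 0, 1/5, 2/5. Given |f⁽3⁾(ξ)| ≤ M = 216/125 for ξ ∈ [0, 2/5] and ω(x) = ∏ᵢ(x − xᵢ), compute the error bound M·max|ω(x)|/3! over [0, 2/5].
8*sqrt(3)/15625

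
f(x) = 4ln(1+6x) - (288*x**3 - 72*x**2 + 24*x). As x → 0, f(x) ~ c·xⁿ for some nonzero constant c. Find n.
4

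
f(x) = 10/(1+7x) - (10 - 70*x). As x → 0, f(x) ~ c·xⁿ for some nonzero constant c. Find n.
2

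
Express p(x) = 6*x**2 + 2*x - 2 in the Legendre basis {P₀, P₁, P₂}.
(2)P₁ + (4)P₂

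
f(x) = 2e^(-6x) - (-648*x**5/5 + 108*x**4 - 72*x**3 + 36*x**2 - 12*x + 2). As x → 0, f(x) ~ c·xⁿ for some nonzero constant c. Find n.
6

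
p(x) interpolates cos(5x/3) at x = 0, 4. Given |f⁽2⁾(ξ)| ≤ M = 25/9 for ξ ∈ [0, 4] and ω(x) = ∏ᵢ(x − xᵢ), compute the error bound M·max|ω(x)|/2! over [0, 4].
50/9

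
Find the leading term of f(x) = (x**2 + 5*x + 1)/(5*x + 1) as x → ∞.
x/5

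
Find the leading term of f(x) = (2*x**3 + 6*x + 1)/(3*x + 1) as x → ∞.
2*x**2/3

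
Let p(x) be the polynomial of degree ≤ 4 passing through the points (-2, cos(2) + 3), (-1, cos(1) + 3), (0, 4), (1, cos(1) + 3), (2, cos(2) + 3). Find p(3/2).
15*cos(2)/64 + 21*cos(1)/16 + 157/64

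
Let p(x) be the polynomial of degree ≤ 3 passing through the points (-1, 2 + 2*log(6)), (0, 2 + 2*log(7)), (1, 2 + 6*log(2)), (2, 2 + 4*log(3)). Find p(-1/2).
2 + log(7*2**(3/4)*21**(7/8)/4)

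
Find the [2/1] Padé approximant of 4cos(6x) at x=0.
4 - 72*x**2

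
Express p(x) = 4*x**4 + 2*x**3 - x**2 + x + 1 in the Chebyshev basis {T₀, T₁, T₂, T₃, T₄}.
(2)T₀ + (5/2)T₁ + (3/2)T₂ + (1/2)T₃ + (1/2)T₄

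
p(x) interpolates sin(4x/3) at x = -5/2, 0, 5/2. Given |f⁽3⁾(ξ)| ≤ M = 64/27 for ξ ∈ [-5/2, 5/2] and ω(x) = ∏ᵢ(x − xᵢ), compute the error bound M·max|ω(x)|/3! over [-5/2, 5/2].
1000*sqrt(3)/729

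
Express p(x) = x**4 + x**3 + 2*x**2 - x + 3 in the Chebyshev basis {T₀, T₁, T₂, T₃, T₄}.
(35/8)T₀ + (-1/4)T₁ + (3/2)T₂ + (1/4)T₃ + (1/8)T₄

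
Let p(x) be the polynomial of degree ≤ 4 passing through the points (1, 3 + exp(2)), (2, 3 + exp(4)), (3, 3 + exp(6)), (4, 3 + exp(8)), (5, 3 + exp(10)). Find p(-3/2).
-1365*exp(8)/32 - 2145*exp(4)/32 + 3 + 3003*exp(2)/128 + 5005*exp(6)/64 + 1155*exp(10)/128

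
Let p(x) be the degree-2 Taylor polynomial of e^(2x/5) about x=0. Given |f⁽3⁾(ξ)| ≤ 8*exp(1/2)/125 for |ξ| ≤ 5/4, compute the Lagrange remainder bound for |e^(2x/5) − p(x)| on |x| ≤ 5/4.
exp(1/2)/48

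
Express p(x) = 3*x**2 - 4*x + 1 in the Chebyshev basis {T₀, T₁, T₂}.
(5/2)T₀ + (-4)T₁ + (3/2)T₂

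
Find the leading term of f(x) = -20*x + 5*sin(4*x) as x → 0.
-160*x**3/3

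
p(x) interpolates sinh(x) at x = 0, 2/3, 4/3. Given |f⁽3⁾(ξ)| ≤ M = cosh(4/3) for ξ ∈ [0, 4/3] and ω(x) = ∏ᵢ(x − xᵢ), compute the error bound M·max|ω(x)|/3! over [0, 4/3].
8*sqrt(3)*cosh(4/3)/729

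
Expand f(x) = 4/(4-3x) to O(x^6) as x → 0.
1 + 3*x/4 + 9*x**2/16 + 27*x**3/64 + 81*x**4/256 + 243*x**5/1024 + O(x**6)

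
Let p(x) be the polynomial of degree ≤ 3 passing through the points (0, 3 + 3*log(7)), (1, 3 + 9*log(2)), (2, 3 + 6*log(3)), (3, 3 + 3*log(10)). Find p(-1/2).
3 + log(257298363*2**(3/8)*3**(7/8)*5**(1/16)*7**(9/16)/10485760)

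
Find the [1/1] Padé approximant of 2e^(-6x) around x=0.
(2 - 6*x)/(3*x + 1)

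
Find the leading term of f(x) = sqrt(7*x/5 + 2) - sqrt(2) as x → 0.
7*sqrt(2)*x/20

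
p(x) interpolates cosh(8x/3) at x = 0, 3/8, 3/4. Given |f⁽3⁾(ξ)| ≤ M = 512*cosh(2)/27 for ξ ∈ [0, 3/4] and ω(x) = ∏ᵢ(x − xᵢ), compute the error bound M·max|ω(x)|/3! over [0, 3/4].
sqrt(3)*cosh(2)/27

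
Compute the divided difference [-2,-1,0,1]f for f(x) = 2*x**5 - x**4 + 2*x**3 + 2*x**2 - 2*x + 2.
14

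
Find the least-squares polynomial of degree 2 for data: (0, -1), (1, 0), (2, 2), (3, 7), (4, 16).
-24/35 + (-93/70)x + (19/14)x²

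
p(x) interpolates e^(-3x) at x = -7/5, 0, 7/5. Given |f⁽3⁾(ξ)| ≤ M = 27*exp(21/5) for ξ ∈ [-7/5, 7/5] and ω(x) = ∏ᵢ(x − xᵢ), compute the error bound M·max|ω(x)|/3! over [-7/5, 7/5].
343*sqrt(3)*exp(21/5)/125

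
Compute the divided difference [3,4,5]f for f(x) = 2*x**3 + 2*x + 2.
24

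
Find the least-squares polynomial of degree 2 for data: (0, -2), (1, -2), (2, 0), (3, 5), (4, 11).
-72/35 + (-69/70)x + (15/14)x²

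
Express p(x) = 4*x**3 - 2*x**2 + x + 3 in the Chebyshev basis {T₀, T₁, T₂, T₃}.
(2)T₀ + (4)T₁ - T₂ + T₃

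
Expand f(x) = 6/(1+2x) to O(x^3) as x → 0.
6 - 12*x + 24*x**2 + O(x**3)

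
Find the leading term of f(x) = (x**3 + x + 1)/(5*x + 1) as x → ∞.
x**2/5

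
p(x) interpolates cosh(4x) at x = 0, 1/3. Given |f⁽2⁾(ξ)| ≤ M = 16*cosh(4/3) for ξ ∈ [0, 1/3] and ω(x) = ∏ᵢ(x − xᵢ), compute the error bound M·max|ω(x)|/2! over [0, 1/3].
2*cosh(4/3)/9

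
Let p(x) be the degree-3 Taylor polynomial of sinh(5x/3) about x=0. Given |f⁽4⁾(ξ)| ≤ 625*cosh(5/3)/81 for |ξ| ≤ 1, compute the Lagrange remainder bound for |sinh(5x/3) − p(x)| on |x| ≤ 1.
625*cosh(5/3)/1944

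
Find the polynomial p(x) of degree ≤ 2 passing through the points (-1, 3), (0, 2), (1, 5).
2*x**2 + x + 2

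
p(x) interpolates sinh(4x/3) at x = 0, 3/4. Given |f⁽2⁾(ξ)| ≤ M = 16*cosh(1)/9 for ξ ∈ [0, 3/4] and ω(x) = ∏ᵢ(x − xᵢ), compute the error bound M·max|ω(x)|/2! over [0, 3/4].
cosh(1)/8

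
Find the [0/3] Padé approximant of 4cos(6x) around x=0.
4/(18*x**2 + 1)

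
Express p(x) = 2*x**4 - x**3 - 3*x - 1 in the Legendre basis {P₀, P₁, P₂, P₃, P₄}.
(-3/5)P₀ + (-18/5)P₁ + (8/7)P₂ + (-2/5)P₃ + (16/35)P₄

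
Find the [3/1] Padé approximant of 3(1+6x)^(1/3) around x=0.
(-8*x**3 + 12*x**2 + 18*x + 3)/(4*x + 1)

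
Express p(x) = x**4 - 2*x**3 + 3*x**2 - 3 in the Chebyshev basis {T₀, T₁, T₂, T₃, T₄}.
(-9/8)T₀ + (-3/2)T₁ + (2)T₂ + (-1/2)T₃ + (1/8)T₄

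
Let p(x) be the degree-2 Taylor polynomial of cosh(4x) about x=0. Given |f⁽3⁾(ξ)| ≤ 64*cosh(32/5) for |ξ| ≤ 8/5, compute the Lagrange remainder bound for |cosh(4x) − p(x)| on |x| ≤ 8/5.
16384*cosh(32/5)/375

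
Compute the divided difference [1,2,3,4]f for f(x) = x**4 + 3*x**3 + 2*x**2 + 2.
13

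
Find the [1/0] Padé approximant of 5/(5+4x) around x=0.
1 - 4*x/5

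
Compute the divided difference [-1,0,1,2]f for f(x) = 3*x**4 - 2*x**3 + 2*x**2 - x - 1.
4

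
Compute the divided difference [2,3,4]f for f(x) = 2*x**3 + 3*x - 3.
18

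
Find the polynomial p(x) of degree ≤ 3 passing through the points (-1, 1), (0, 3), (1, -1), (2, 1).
2*x**3 - 3*x**2 - 3*x + 3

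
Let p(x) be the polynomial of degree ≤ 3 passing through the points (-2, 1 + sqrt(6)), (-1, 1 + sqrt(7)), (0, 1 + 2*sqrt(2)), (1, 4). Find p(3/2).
-35*sqrt(2)/8 - 5*sqrt(6)/16 + 21*sqrt(7)/16 + 121/16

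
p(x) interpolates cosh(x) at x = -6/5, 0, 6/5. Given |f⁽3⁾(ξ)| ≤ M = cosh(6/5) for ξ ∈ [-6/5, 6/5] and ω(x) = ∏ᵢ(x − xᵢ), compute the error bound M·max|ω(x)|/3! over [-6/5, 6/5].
8*sqrt(3)*cosh(6/5)/125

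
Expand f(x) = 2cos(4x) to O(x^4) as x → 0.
2 - 16*x**2 + O(x**4)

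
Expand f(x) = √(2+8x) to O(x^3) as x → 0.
sqrt(2) + 2*sqrt(2)*x - 2*sqrt(2)*x**2 + O(x**3)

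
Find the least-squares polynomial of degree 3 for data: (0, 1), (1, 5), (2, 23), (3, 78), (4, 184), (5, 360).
151/126 + (629/756)x + (-181/252)x² + (161/54)x³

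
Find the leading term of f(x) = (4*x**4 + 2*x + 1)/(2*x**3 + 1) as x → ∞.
2*x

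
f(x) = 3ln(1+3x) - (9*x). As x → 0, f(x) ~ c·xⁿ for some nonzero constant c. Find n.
2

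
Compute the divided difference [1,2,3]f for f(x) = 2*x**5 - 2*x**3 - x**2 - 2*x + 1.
167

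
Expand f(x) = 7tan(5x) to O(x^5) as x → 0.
35*x + 875*x**3/3 + O(x**5)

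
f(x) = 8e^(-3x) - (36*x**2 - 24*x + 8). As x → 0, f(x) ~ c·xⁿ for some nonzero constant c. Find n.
3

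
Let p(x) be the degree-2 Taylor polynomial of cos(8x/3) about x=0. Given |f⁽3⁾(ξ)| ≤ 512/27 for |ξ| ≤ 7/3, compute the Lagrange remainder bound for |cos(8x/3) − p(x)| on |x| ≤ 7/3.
87808/2187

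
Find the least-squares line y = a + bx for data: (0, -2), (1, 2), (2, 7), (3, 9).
a = -17/10, b = 19/5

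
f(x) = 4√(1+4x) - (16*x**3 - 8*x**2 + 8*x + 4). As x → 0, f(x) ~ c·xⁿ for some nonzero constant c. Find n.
4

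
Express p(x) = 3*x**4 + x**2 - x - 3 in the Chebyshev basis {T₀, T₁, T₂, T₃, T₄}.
(-11/8)T₀ - T₁ + (2)T₂ + (3/8)T₄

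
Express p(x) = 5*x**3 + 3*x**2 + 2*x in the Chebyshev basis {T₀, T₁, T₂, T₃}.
(3/2)T₀ + (23/4)T₁ + (3/2)T₂ + (5/4)T₃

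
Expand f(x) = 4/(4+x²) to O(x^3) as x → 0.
1 - x**2/4 + O(x**3)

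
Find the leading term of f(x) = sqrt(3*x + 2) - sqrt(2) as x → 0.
3*sqrt(2)*x/4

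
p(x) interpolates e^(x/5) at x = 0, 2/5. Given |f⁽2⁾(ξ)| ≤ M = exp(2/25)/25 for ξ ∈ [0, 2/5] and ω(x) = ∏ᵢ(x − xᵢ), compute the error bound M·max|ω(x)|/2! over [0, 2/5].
exp(2/25)/1250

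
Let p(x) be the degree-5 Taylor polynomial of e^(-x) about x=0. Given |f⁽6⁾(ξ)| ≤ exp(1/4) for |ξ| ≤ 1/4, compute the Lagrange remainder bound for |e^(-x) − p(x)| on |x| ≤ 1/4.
exp(1/4)/2949120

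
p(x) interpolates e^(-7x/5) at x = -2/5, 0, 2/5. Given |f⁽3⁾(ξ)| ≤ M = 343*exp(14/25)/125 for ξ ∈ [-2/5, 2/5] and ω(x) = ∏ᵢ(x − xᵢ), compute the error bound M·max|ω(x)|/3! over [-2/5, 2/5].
2744*sqrt(3)*exp(14/25)/421875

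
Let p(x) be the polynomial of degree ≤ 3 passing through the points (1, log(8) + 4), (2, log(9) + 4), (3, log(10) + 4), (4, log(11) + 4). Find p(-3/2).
log(8796093022208000000000000000000000000*11**(7/16)*2**(3/8)*3**(1/8)*5**(1/16)/7434753751774828978684709077223679339) + 4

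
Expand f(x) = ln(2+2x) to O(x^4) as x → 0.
log(2) + x - x**2/2 + x**3/3 + O(x**4)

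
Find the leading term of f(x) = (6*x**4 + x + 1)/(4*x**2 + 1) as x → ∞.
3*x**2/2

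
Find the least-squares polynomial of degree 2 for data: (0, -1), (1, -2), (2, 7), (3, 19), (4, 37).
-54/35 + (-141/70)x + (41/14)x²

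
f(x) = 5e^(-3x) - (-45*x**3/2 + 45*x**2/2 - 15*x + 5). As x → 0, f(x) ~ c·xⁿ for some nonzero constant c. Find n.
4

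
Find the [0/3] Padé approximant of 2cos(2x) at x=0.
2/(2*x**2 + 1)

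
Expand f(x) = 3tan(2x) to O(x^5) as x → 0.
6*x + 8*x**3 + O(x**5)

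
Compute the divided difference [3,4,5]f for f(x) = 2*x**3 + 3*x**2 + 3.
27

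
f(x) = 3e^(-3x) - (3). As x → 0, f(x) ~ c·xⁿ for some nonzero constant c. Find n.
1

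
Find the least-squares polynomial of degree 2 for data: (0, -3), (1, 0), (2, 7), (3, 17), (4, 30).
-109/35 + (121/70)x + (23/14)x²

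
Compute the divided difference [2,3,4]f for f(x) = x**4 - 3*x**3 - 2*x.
28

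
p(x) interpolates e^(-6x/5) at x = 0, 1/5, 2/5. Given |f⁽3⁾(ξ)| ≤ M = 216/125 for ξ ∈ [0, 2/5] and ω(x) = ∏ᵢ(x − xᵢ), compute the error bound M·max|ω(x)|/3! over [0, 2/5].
8*sqrt(3)/15625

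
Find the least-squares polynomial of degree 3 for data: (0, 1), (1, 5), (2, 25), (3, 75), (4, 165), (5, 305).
73/63 + (-335/189)x + (205/63)x² + (50/27)x³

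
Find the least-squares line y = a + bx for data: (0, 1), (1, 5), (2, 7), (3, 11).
a = 6/5, b = 16/5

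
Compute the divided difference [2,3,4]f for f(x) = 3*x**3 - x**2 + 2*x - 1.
26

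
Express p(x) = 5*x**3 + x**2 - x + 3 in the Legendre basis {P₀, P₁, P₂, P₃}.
(10/3)P₀ + (2)P₁ + (2/3)P₂ + (2)P₃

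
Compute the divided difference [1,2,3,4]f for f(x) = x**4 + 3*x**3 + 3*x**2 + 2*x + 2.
13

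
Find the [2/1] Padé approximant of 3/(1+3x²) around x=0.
3 - 9*x**2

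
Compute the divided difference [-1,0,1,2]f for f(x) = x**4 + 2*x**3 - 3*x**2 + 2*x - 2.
4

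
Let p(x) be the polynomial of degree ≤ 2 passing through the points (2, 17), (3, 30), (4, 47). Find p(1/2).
5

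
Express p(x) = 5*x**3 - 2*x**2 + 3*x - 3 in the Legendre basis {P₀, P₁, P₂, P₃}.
(-11/3)P₀ + (6)P₁ + (-4/3)P₂ + (2)P₃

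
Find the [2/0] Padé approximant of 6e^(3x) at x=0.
27*x**2 + 18*x + 6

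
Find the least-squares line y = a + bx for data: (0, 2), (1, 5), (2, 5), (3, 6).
a = 27/10, b = 6/5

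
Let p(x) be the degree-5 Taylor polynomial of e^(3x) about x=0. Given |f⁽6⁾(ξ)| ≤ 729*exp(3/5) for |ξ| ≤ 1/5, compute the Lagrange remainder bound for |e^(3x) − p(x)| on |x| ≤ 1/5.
81*exp(3/5)/1250000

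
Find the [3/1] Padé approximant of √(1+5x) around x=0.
(-125*x**3/64 + 75*x**2/16 + 45*x/8 + 1)/(25*x/8 + 1)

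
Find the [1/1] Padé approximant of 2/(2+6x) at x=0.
1/(3*x + 1)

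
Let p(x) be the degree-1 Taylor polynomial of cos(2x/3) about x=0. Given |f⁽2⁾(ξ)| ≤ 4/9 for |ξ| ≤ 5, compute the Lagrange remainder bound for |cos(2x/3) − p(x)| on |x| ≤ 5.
50/9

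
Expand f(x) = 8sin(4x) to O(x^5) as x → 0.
32*x - 256*x**3/3 + O(x**5)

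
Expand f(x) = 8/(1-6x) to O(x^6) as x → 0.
8 + 48*x + 288*x**2 + 1728*x**3 + 10368*x**4 + 62208*x**5 + O(x**6)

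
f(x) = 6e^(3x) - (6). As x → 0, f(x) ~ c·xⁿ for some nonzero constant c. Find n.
1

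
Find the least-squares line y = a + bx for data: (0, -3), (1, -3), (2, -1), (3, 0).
a = -17/5, b = 11/10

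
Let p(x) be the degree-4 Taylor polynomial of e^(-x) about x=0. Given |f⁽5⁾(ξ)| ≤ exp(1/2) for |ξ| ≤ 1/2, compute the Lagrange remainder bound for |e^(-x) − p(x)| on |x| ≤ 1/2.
exp(1/2)/3840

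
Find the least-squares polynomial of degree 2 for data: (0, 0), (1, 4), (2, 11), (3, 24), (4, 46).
3/5 + (-4/5)x + (3)x²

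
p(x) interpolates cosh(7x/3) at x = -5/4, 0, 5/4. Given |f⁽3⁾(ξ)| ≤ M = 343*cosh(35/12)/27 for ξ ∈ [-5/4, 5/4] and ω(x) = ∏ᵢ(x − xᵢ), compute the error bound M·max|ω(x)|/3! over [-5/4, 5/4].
42875*sqrt(3)*cosh(35/12)/46656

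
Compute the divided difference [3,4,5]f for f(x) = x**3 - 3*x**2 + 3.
9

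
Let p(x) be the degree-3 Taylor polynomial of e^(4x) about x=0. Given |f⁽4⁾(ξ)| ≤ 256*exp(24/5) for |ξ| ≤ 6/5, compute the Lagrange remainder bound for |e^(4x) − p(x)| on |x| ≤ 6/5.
13824*exp(24/5)/625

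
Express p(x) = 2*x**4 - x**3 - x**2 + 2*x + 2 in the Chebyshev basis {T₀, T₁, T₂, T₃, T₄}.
(9/4)T₀ + (5/4)T₁ + (1/2)T₂ + (-1/4)T₃ + (1/4)T₄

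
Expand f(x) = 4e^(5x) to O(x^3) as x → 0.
4 + 20*x + 50*x**2 + O(x**3)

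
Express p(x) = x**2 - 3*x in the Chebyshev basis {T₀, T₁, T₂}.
(1/2)T₀ + (-3)T₁ + (1/2)T₂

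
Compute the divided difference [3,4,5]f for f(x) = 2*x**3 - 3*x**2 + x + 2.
21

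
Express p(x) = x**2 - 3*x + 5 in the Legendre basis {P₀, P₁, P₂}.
(16/3)P₀ + (-3)P₁ + (2/3)P₂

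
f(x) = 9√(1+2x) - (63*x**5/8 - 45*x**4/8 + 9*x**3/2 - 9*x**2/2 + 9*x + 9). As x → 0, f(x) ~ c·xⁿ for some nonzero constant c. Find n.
6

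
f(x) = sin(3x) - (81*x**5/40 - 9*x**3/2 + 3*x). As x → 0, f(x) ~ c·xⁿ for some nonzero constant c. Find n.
7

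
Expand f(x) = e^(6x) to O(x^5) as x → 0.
1 + 6*x + 18*x**2 + 36*x**3 + 54*x**4 + O(x**5)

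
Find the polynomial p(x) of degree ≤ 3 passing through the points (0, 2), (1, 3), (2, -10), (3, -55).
-3*x**3 + 2*x**2 + 2*x + 2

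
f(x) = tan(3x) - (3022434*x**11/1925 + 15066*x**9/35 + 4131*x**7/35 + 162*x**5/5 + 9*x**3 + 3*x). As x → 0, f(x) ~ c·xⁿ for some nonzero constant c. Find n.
13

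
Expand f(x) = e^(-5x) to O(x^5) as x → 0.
1 - 5*x + 25*x**2/2 - 125*x**3/6 + 625*x**4/24 + O(x**5)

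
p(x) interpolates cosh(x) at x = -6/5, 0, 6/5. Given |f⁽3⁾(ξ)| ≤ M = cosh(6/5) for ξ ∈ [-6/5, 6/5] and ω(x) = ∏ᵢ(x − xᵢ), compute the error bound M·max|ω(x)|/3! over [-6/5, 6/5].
8*sqrt(3)*cosh(6/5)/125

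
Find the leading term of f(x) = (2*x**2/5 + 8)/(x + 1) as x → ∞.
2*x/5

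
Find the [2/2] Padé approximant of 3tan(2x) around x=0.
6*x/(1 - 4*x**2/3)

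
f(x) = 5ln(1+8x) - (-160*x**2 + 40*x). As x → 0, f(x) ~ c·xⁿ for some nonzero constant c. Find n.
3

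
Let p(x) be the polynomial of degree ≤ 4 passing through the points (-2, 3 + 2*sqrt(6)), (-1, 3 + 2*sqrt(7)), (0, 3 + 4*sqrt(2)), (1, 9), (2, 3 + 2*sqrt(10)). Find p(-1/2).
-5*sqrt(6)/64 + 3*sqrt(10)/64 + 33/16 + 15*sqrt(7)/16 + 45*sqrt(2)/16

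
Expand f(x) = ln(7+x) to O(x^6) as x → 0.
log(7) + x/7 - x**2/98 + x**3/1029 - x**4/9604 + x**5/84035 + O(x**6)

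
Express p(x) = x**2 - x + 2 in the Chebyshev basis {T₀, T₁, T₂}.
(5/2)T₀ - T₁ + (1/2)T₂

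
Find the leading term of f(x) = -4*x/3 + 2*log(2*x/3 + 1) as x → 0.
-4*x**2/9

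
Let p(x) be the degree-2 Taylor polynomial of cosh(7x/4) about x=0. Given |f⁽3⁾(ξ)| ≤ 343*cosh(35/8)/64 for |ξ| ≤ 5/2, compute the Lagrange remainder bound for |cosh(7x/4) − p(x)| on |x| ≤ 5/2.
42875*cosh(35/8)/3072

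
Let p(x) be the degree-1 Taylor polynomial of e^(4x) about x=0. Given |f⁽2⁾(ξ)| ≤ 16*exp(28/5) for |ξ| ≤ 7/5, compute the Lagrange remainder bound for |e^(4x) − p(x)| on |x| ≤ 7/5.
392*exp(28/5)/25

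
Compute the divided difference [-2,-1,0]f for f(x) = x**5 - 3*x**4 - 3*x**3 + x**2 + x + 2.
-26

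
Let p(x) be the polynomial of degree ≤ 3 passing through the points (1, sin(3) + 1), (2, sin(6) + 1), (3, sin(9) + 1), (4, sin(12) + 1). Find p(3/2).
15*sin(6)/16 - 5*sin(9)/16 + sin(12)/16 + 5*sin(3)/16 + 1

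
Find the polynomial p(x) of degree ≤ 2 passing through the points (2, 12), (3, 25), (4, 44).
3*x**2 - 2*x + 4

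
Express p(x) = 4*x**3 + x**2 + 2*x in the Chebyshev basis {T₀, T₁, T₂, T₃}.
(1/2)T₀ + (5)T₁ + (1/2)T₂ + T₃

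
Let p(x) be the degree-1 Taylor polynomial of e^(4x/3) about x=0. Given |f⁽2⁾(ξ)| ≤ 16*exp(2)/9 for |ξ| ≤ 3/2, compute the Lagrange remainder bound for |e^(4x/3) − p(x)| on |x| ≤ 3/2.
2*exp(2)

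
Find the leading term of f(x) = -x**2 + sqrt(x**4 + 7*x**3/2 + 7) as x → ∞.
7*x/4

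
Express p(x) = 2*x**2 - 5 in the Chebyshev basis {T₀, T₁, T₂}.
(-4)T₀ + T₂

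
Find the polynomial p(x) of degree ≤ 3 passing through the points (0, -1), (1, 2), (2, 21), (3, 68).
2*x**3 + 2*x**2 - x - 1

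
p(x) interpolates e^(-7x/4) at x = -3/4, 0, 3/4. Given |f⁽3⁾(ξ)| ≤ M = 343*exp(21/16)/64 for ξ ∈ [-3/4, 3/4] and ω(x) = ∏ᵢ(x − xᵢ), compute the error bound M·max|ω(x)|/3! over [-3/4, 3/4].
343*sqrt(3)*exp(21/16)/4096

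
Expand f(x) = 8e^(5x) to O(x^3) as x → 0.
8 + 40*x + 100*x**2 + O(x**3)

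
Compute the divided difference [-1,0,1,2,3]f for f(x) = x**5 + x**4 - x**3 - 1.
6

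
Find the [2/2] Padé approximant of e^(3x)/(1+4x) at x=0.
(129*x**2/76 + 77*x/38 + 1)/(-287*x**2/76 + 115*x/38 + 1)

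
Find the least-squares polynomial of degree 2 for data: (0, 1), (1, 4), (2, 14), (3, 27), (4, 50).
8/7 + (-13/70)x + (43/14)x²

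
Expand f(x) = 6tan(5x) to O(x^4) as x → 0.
30*x + 250*x**3 + O(x**4)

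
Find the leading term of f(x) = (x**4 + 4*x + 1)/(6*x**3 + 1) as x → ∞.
x/6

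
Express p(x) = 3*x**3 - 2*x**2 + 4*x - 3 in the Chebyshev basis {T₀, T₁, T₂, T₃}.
(-4)T₀ + (25/4)T₁ - T₂ + (3/4)T₃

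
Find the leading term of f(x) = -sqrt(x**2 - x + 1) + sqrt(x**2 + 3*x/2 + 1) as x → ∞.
5/4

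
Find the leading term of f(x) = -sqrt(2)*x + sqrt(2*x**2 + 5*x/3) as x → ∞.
5*sqrt(2)/12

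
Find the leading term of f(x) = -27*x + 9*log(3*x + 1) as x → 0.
-81*x**2/2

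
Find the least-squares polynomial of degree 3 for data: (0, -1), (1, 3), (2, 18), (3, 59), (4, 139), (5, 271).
-58/63 + (431/189)x + (-55/63)x² + (61/27)x³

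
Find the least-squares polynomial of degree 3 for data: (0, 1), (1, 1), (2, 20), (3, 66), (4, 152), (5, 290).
5/6 + (-1037/252)x + (247/84)x² + (17/9)x³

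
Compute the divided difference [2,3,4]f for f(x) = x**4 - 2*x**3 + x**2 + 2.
38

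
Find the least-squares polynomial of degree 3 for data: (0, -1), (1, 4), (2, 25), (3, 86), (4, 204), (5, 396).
-13/18 + (79/108)x + (-1/18)x² + (341/108)x³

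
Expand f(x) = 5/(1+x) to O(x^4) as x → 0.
5 - 5*x + 5*x**2 - 5*x**3 + O(x**4)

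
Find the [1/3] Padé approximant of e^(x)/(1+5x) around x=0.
(19*x/56 + 1)/(271*x**3/336 - 22*x**2/7 + 243*x/56 + 1)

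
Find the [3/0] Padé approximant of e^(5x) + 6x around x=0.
125*x**3/6 + 25*x**2/2 + 11*x + 1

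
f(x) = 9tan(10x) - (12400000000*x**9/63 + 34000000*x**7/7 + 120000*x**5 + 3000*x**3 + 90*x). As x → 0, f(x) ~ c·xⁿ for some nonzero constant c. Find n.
11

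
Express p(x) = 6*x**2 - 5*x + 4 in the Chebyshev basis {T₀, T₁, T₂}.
(7)T₀ + (-5)T₁ + (3)T₂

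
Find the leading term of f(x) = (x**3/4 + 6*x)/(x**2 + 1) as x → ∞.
x/4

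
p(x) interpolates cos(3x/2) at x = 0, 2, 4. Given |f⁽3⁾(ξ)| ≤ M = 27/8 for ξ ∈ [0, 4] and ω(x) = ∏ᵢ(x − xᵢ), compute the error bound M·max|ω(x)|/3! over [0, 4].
sqrt(3)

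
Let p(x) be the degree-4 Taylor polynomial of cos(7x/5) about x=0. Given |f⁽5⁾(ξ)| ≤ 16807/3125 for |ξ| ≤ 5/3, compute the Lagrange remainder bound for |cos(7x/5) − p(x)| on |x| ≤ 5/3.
16807/29160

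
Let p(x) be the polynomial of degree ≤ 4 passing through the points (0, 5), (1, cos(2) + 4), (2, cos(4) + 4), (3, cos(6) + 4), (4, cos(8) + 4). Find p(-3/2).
1485*cos(4)/64 - 385*cos(6)/32 + 315*cos(8)/128 - 693*cos(2)/32 + 1667/128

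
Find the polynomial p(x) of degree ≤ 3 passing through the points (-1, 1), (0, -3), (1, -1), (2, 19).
2*x**3 + 3*x**2 - 3*x - 3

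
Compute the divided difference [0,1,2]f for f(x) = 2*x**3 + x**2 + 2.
7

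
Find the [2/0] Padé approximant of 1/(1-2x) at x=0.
4*x**2 + 2*x + 1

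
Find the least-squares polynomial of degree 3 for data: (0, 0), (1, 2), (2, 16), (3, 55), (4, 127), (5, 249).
-11/126 + (197/756)x + (-1/252)x² + (107/54)x³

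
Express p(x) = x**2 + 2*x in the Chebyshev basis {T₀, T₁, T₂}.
(1/2)T₀ + (2)T₁ + (1/2)T₂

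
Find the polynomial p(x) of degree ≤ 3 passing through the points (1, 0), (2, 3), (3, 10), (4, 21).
2*x**2 - 3*x + 1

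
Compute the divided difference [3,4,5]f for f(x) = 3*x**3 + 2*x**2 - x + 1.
38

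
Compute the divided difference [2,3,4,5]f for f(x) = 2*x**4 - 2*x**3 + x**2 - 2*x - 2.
26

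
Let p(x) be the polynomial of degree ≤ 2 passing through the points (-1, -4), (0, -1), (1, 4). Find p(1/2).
5/4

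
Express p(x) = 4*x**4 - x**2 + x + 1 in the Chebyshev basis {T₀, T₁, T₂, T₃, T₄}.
(2)T₀ + T₁ + (3/2)T₂ + (1/2)T₄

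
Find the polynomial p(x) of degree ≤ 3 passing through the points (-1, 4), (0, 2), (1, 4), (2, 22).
2*x**3 + 2*x**2 - 2*x + 2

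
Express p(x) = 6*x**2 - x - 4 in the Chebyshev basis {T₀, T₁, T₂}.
-T₀ - T₁ + (3)T₂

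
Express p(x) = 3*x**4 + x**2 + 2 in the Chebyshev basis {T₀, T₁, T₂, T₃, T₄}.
(29/8)T₀ + (2)T₂ + (3/8)T₄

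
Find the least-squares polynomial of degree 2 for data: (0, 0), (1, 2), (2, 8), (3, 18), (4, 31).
-3/35 + (13/35)x + (13/7)x²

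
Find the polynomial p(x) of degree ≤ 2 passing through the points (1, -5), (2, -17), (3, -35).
-3*x**2 - 3*x + 1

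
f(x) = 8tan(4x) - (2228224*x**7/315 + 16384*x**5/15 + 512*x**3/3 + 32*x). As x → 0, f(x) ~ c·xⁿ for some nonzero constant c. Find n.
9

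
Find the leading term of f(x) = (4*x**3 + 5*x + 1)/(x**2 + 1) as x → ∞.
4*x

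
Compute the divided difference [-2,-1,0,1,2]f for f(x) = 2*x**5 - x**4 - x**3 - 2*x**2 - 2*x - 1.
-1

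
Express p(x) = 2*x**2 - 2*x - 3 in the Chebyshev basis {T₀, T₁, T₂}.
(-2)T₀ + (-2)T₁ + T₂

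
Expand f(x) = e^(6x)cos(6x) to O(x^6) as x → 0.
1 + 6*x - 72*x**3 - 216*x**4 - 1296*x**5/5 + O(x**6)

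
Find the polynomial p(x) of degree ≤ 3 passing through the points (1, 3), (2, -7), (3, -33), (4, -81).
-x**3 - 2*x**2 + 3*x + 3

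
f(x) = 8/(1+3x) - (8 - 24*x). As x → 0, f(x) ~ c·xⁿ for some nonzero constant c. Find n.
2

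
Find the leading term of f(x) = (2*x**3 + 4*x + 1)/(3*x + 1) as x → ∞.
2*x**2/3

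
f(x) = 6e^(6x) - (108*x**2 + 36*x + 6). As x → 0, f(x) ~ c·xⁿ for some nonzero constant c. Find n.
3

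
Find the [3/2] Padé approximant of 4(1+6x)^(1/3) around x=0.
(224*x**3/15 + 336*x**2/5 + 168*x/5 + 4)/(8*x**2 + 32*x/5 + 1)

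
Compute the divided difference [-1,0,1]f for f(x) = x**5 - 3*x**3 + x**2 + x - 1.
1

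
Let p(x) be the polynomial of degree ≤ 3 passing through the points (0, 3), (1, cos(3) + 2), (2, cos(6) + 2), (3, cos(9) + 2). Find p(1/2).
15*cos(3)/16 - 5*cos(6)/16 + cos(9)/16 + 37/16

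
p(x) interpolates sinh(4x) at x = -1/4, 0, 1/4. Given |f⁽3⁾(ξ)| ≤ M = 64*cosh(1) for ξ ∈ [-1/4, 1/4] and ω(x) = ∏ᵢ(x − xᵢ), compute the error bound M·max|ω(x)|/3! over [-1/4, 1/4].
sqrt(3)*cosh(1)/27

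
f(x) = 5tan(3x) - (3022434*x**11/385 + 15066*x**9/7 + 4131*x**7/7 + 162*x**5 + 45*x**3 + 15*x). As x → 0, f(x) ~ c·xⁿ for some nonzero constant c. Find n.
13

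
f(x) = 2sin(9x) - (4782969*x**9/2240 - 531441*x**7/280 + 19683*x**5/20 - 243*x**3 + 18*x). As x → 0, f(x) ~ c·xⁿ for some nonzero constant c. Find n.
11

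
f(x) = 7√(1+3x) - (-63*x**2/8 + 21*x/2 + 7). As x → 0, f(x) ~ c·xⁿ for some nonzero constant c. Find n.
3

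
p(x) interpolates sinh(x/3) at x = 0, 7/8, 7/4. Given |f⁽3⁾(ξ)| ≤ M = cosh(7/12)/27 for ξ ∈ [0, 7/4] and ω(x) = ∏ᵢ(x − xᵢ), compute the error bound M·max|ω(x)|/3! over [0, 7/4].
343*sqrt(3)*cosh(7/12)/373248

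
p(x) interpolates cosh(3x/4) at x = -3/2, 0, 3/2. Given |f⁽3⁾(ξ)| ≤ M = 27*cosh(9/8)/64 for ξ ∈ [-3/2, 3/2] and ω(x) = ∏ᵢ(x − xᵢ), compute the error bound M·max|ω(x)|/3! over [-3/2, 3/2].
27*sqrt(3)*cosh(9/8)/512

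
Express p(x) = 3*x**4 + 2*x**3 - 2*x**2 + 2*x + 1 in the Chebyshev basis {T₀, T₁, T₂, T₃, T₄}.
(9/8)T₀ + (7/2)T₁ + (1/2)T₂ + (1/2)T₃ + (3/8)T₄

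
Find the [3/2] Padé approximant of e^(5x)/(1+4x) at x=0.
(43375*x**3/6852 + 14925*x**2/2284 + 2205*x/571 + 1)/(-11025*x**2/2284 + 1634*x/571 + 1)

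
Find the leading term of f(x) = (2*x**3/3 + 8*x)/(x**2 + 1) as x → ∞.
2*x/3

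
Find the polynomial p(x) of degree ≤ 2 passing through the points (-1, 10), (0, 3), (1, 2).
3*x**2 - 4*x + 3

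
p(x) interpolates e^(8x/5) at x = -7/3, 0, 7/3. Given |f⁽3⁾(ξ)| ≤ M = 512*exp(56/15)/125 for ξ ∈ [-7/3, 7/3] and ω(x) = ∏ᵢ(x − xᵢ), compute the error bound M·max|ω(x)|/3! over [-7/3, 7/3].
175616*sqrt(3)*exp(56/15)/91125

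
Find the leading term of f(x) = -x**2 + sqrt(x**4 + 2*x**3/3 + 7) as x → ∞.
x/3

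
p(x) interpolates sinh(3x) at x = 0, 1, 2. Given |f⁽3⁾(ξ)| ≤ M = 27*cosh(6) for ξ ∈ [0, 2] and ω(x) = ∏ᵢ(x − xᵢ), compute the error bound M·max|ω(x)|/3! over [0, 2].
sqrt(3)*cosh(6)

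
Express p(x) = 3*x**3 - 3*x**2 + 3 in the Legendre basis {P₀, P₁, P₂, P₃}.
(2)P₀ + (9/5)P₁ + (-2)P₂ + (6/5)P₃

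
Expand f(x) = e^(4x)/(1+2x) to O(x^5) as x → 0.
1 + 2*x + 4*x**2 + 8*x**3/3 + 16*x**4/3 + O(x**5)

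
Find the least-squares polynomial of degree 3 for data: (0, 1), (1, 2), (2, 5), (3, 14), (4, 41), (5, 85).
23/21 + (241/126)x + (-181/84)x² + (37/36)x³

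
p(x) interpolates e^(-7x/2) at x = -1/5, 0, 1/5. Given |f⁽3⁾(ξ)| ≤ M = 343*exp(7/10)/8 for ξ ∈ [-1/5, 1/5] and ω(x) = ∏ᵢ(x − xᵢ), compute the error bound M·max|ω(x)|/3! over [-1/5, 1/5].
343*sqrt(3)*exp(7/10)/27000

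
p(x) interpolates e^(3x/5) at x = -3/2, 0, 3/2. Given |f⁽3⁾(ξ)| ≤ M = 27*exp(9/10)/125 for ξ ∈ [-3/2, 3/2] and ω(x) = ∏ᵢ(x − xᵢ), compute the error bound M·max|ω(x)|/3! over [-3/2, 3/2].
27*sqrt(3)*exp(9/10)/1000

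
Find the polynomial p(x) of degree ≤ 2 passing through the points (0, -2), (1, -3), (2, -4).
-x - 2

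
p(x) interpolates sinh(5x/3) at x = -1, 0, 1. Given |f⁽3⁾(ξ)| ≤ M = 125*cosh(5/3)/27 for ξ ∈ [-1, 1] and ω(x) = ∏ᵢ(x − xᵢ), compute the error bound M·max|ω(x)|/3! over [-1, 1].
125*sqrt(3)*cosh(5/3)/729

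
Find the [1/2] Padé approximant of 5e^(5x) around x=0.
(25*x/3 + 5)/(25*x**2/6 - 10*x/3 + 1)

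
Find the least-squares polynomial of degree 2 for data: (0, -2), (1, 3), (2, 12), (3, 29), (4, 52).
-12/7 + (29/35)x + (22/7)x²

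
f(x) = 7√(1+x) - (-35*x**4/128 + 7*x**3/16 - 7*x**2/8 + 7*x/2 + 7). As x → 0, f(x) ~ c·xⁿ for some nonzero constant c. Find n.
5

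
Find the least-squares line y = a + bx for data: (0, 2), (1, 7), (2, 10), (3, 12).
a = 14/5, b = 33/10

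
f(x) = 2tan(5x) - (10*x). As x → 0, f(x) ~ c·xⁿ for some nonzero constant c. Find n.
3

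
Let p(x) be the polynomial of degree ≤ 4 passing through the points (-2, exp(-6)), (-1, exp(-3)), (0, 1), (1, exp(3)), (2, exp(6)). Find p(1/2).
(5*(-exp(6) + 18 + 12*exp(3))*exp(6) - 20*exp(3) + 3)*exp(-6)/128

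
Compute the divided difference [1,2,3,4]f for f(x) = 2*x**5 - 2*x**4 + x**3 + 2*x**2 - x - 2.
111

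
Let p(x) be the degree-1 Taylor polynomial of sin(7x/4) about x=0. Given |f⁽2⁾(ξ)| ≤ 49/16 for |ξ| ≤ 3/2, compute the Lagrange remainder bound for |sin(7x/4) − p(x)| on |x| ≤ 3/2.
441/128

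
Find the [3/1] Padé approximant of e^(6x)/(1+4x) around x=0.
(171*x**3 + 45*x**2 + 39*x/2 + 1)/(35*x/2 + 1)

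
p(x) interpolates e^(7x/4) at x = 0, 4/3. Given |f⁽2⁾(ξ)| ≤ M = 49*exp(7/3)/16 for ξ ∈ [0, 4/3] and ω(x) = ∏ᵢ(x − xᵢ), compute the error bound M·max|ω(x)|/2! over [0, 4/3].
49*exp(7/3)/72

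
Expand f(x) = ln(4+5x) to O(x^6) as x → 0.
log(4) + 5*x/4 - 25*x**2/32 + 125*x**3/192 - 625*x**4/1024 + 625*x**5/1024 + O(x**6)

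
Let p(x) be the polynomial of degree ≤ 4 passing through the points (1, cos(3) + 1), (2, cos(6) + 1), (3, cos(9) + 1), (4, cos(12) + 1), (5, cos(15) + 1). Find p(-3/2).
5005*cos(9)/64 - 2145*cos(6)/32 - 1365*cos(12)/32 + 3003*cos(3)/128 + 1155*cos(15)/128 + 1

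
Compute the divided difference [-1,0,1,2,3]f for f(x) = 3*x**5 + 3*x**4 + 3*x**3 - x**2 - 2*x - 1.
18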